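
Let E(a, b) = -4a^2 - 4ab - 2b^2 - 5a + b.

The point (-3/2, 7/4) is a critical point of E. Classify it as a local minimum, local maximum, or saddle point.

local maximum

The Hessian of E is constant: H = [[-8, -4], [-4, -4]].
det(H) = (-8)·(-4) − (-4)² = 16.
det(H) > 0 and tr(H) = -12 < 0, so H is negative definite and the point is a local maximum.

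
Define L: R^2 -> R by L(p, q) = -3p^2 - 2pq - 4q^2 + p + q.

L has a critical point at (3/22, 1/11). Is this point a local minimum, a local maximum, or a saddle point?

local maximum

The Hessian of L is constant: H = [[-6, -2], [-2, -8]].
det(H) = (-6)·(-8) − (-2)² = 44.
det(H) > 0 and tr(H) = -14 < 0, so H is negative definite and the point is a local maximum.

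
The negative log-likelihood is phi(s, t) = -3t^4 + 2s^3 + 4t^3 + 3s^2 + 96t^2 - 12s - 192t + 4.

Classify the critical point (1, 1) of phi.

The mixed partial ∂²phi/∂s∂t is 0, so the Hessian at any point is diag(phi_ss, phi_tt) = diag(6(2s + 1), 12(-3t^2 + 2t + 16)).
At (1, 1): H = diag(18, 180).
Both eigenvalues are positive, so H is positive definite: a local minimum.

local minimum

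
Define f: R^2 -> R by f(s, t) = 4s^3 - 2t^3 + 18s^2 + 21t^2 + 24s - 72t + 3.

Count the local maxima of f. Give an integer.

f separates as a function of s plus a function of t, so ∇f=0 decouples.
∂f/∂s = 12(s + 1)(s + 2) = 0 at s ∈ {-2, -1}; ∂f/∂t = -6(t - 4)(t - 3) = 0 at t ∈ {3, 4}.
The Hessian is diagonal: diag(f_ss, f_tt). Second derivatives: f_ss(-2)=-12, f_ss(-1)=12; f_tt(3)=6, f_tt(4)=-6.
Local maxima occur where both diagonal entries negative: (-2, 4). Count: 1.

1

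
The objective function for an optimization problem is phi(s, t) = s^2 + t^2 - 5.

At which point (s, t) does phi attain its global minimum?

phi(s,t) separates as P(s) + Q(t) − 5, so its minimum is min P + min Q − 5.
P'(s) = 2s vanishes at s ∈ {0}; Q'(t) = 2t vanishes at t ∈ {0}.
Local minima of P (where P''>0): P(0)=0. Local minima of Q: Q(0)=0.
So the global minimum of phi is P(0) + Q(0) − 5 = 0 + 0 − 5 = -5, attained at (0, 0).

(0, 0)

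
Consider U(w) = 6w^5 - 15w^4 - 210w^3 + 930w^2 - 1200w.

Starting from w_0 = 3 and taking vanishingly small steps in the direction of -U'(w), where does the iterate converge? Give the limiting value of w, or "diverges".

4

U'(w) = 30(w - 4)(w - 2)(w - 1)(w + 5), so U'(3) = -480.
Gradient descent moves in the -U' direction, i.e. w is increasing.
The nearest critical point in that direction is w = 4, where U'' = 1620 > 0 (a local minimum). The iterate converges there.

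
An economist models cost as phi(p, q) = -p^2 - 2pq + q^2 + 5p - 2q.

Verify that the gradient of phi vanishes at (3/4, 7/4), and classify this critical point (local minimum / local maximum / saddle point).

∇phi = (-2p - 2q + 5, -2p + 2q - 2); substituting (3/4, 7/4) gives ∇phi = (0, 0), so (3/4, 7/4) is indeed a critical point.
The Hessian of phi is constant: H = [[-2, -2], [-2, 2]].
det(H) = (-2)·2 − (-2)² = -8.
Since det(H) < 0, H is indefinite and the critical point is a saddle point.

saddle point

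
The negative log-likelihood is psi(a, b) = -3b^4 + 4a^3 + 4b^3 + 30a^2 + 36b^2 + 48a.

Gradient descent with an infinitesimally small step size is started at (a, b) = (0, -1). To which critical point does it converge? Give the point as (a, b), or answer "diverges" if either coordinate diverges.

psi is separable, so gradient descent decouples: a follows -∂psi/∂a, b follows -∂psi/∂b.
∂psi/∂a = 12(a + 1)(a + 4); at a=0 this is 48, so a decreases.
∂psi/∂b = -12b(b - 3)(b + 2); at b=-1 this is -48, so b increases.
a converges to its nearest critical value -1 (a local min of the a-part); b converges to 0. The iterate converges to (-1, 0).

(-1, 0)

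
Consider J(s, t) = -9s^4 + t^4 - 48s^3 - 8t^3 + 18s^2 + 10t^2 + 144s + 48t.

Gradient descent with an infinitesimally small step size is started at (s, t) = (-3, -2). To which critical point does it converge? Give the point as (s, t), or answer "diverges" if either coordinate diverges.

(-1, -1)

J is separable, so gradient descent decouples: s follows -∂J/∂s, t follows -∂J/∂t.
∂J/∂s = -36(s - 1)(s + 1)(s + 4); at s=-3 this is -288, so s increases.
∂J/∂t = 4(t - 4)(t - 3)(t + 1); at t=-2 this is -120, so t increases.
s converges to its nearest critical value -1 (a local min of the s-part); t converges to -1. The iterate converges to (-1, -1).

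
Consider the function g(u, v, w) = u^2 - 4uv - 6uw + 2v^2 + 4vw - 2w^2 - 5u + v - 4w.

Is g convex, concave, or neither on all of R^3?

neither

g is quadratic, so its Hessian is the constant matrix H = [[2, -4, -6], [-4, 4, 4], [-6, 4, -4]].
Leading principal minors: 2, -8, 48.
Neither pattern holds ⇒ H is indefinite ⇒ neither convex nor concave.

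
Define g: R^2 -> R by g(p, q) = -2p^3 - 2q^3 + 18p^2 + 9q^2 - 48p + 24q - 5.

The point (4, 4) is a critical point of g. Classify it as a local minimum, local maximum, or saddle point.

The mixed partial ∂²g/∂p∂q is 0, so the Hessian at any point is diag(g_pp, g_qq) = diag(12(-p + 3), 6(-2q + 3)).
At (4, 4): H = diag(-12, -30).
Both eigenvalues are negative, so H is negative definite: a local maximum.

local maximum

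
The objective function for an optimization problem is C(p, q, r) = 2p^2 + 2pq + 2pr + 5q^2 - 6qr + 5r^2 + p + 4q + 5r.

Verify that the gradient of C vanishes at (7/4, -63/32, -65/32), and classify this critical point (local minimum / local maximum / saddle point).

local minimum

∇C = (4p + 2q + 2r + 1, 2p + 10q - 6r + 4, 2p - 6q + 10r + 5); substituting (7/4, -63/32, -65/32) gives ∇C = (0, 0, 0), so (7/4, -63/32, -65/32) is indeed a critical point.
The Hessian is constant: H = [[4, 2, 2], [2, 10, -6], [2, -6, 10]].
Leading principal minors: Δ₁ = 4, Δ₂ = 36, Δ₃ = 128.
All leading minors are positive, so H is positive definite: a local minimum.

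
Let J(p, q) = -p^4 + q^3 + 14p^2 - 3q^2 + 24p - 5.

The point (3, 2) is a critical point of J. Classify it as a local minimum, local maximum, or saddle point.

saddle point

The mixed partial ∂²J/∂p∂q is 0, so the Hessian at any point is diag(J_pp, J_qq) = diag(4(-3p^2 + 7), 6(q - 1)).
At (3, 2): H = diag(-80, 6).
The eigenvalues have opposite signs, so H is indefinite: a saddle point.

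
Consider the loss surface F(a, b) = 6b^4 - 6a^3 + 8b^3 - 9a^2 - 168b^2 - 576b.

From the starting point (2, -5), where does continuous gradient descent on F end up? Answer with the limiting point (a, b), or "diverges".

diverges

F is separable, so gradient descent decouples: a follows -∂F/∂a, b follows -∂F/∂b.
∂F/∂a = -18a(a + 1); at a=2 this is -108, so a increases.
∂F/∂b = 24(b - 4)(b + 2)(b + 3); at b=-5 this is -1296, so b increases.
The a-coordinate has no critical point in that direction and runs off to infinity.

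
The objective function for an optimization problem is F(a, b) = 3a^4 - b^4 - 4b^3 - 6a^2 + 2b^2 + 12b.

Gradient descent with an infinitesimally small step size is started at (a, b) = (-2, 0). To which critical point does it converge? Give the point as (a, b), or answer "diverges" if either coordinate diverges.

(-1, -1)

F is separable, so gradient descent decouples: a follows -∂F/∂a, b follows -∂F/∂b.
∂F/∂a = 12a(a - 1)(a + 1); at a=-2 this is -72, so a increases.
∂F/∂b = -4(b - 1)(b + 1)(b + 3); at b=0 this is 12, so b decreases.
a converges to its nearest critical value -1 (a local min of the a-part); b converges to -1. The iterate converges to (-1, -1).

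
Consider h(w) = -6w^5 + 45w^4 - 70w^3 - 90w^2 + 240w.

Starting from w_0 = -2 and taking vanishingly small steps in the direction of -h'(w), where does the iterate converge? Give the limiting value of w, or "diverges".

h'(w) = -30(w - 4)(w - 2)(w - 1)(w + 1), so h'(-2) = -2160.
Gradient descent moves in the -h' direction, i.e. w is increasing.
The nearest critical point in that direction is w = -1, where h'' = 900 > 0 (a local minimum). The iterate converges there.

-1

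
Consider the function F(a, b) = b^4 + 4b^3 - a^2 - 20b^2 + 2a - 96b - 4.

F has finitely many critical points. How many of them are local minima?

0

F separates as a function of a plus a function of b, so ∇F=0 decouples.
∂F/∂a = -2(a - 1) = 0 at a ∈ {1}; ∂F/∂b = 4(b - 3)(b + 2)(b + 4) = 0 at b ∈ {-4, -2, 3}.
The Hessian is diagonal: diag(F_aa, F_bb). Second derivatives: F_aa(1)=-2; F_bb(-4)=56, F_bb(-2)=-40, F_bb(3)=140.
Local minima occur where both diagonal entries positive: none. Count: 0.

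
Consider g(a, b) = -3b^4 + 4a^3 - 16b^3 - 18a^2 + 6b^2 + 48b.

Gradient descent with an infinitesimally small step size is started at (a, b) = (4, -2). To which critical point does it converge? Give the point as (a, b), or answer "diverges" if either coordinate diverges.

g is separable, so gradient descent decouples: a follows -∂g/∂a, b follows -∂g/∂b.
∂g/∂a = 12a(a - 3); at a=4 this is 48, so a decreases.
∂g/∂b = -12(b - 1)(b + 1)(b + 4); at b=-2 this is -72, so b increases.
a converges to its nearest critical value 3 (a local min of the a-part); b converges to -1. The iterate converges to (3, -1).

(3, -1)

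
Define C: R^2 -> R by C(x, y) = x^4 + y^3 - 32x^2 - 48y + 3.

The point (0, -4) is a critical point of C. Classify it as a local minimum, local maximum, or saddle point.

local maximum

The mixed partial ∂²C/∂x∂y is 0, so the Hessian at any point is diag(C_xx, C_yy) = diag(4(3x^2 - 16), 6y).
At (0, -4): H = diag(-64, -24).
Both eigenvalues are negative, so H is negative definite: a local maximum.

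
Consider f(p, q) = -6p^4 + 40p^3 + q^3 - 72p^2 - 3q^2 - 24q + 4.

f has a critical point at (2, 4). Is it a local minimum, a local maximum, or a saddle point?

The mixed partial ∂²f/∂p∂q is 0, so the Hessian at any point is diag(f_pp, f_qq) = diag(24(-3p^2 + 10p - 6), 6(q - 1)).
At (2, 4): H = diag(48, 18).
Both eigenvalues are positive, so H is positive definite: a local minimum.

local minimum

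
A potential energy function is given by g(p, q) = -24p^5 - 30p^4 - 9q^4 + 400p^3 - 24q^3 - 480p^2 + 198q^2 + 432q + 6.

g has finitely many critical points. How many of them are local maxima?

4

g separates as a function of p plus a function of q, so ∇g=0 decouples.
∂g/∂p = -120p(p - 2)(p - 1)(p + 4) = 0 at p ∈ {-4, 0, 1, 2}; ∂g/∂q = -36(q - 3)(q + 1)(q + 4) = 0 at q ∈ {-4, -1, 3}.
The Hessian is diagonal: diag(g_pp, g_qq). Second derivatives: g_pp(-4)=14400, g_pp(0)=-960, g_pp(1)=600, g_pp(2)=-1440; g_qq(-4)=-756, g_qq(-1)=432, g_qq(3)=-1008.
Local maxima occur where both diagonal entries negative: (0, -4), (0, 3), (2, -4), (2, 3). Count: 4.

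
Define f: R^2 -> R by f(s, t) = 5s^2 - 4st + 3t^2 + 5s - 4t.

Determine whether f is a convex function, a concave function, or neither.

convex

f is quadratic, so its Hessian is the constant matrix H = [[10, -4], [-4, 6]].
det(H) = 44, tr(H) = 16.
det(H) > 0 and tr(H) > 0, so H is positive definite everywhere: convex.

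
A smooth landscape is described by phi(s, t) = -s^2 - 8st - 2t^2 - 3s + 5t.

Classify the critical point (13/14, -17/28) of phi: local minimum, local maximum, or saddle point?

The Hessian of phi is constant: H = [[-2, -8], [-8, -4]].
det(H) = (-2)·(-4) − (-8)² = -56.
Since det(H) < 0, H is indefinite and the critical point is a saddle point.

saddle point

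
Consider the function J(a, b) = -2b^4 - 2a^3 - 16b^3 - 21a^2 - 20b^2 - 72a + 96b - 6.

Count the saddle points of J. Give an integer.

3

J separates as a function of a plus a function of b, so ∇J=0 decouples.
∂J/∂a = -6(a + 3)(a + 4) = 0 at a ∈ {-4, -3}; ∂J/∂b = -8(b - 1)(b + 3)(b + 4) = 0 at b ∈ {-4, -3, 1}.
The Hessian is diagonal: diag(J_aa, J_bb). Second derivatives: J_aa(-4)=6, J_aa(-3)=-6; J_bb(-4)=-40, J_bb(-3)=32, J_bb(1)=-160.
Saddle points occur where the two diagonal entries have opposite signs: (-4, -4), (-4, 1), (-3, -3). Count: 3.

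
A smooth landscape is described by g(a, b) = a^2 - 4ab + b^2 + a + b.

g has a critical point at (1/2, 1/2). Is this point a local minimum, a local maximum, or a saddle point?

The Hessian of g is constant: H = [[2, -4], [-4, 2]].
det(H) = 2·2 − (-4)² = -12.
Since det(H) < 0, H is indefinite and the critical point is a saddle point.

saddle point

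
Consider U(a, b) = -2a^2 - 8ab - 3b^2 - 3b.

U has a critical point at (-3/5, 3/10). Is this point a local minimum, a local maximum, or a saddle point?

The Hessian of U is constant: H = [[-4, -8], [-8, -6]].
det(H) = (-4)·(-6) − (-8)² = -40.
Since det(H) < 0, H is indefinite and the critical point is a saddle point.

saddle point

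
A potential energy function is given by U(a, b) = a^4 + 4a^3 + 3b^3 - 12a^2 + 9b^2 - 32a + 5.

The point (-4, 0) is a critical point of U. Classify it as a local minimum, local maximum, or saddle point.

local minimum

The mixed partial ∂²U/∂a∂b is 0, so the Hessian at any point is diag(U_aa, U_bb) = diag(12(a^2 + 2a - 2), 18(b + 1)).
At (-4, 0): H = diag(72, 18).
Both eigenvalues are positive, so H is positive definite: a local minimum.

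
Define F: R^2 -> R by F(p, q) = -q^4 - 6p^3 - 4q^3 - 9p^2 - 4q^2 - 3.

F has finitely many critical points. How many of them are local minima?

1

F separates as a function of p plus a function of q, so ∇F=0 decouples.
∂F/∂p = -18p(p + 1) = 0 at p ∈ {-1, 0}; ∂F/∂q = -4q(q + 1)(q + 2) = 0 at q ∈ {-2, -1, 0}.
The Hessian is diagonal: diag(F_pp, F_qq). Second derivatives: F_pp(-1)=18, F_pp(0)=-18; F_qq(-2)=-8, F_qq(-1)=4, F_qq(0)=-8.
Local minima occur where both diagonal entries positive: (-1, -1). Count: 1.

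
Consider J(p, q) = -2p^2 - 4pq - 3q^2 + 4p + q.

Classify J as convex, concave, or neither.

concave

J is quadratic, so its Hessian is the constant matrix H = [[-4, -4], [-4, -6]].
det(H) = 8, tr(H) = -10.
det(H) > 0 and tr(H) < 0, so H is negative definite everywhere: concave.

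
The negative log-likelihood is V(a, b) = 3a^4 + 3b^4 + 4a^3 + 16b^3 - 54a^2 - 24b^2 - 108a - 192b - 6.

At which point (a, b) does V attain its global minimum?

V(a,b) separates as P(a) + Q(b) − 6, so its minimum is min P + min Q − 6.
P'(a) = 12(a - 3)(a + 1)(a + 3) vanishes at a ∈ {-3, -1, 3}; Q'(b) = 12(b - 2)(b + 2)(b + 4) vanishes at b ∈ {-4, -2, 2}.
Local minima of P (where P''>0): P(-3)=-27, P(3)=-459. Local minima of Q: Q(-4)=128, Q(2)=-304.
So the global minimum of V is P(3) + Q(2) − 6 = -459 − 304 − 6 = -769, attained at (3, 2).

(3, 2)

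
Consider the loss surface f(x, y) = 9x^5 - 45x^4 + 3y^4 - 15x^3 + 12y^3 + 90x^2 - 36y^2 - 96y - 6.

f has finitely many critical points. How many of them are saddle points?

f separates as a function of x plus a function of y, so ∇f=0 decouples.
∂f/∂x = 45x(x - 4)(x - 1)(x + 1) = 0 at x ∈ {-1, 0, 1, 4}; ∂f/∂y = 12(y - 2)(y + 1)(y + 4) = 0 at y ∈ {-4, -1, 2}.
The Hessian is diagonal: diag(f_xx, f_yy). Second derivatives: f_xx(-1)=-450, f_xx(0)=180, f_xx(1)=-270, f_xx(4)=2700; f_yy(-4)=216, f_yy(-1)=-108, f_yy(2)=216.
Saddle points occur where the two diagonal entries have opposite signs: (-1, -4), (-1, 2), (0, -1), (1, -4), (1, 2), (4, -1). Count: 6.

6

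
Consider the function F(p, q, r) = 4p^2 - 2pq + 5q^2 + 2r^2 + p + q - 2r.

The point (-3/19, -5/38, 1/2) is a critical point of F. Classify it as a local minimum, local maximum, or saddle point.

The Hessian is constant: H = [[8, -2, 0], [-2, 10, 0], [0, 0, 4]].
Leading principal minors: Δ₁ = 8, Δ₂ = 76, Δ₃ = 304.
All leading minors are positive, so H is positive definite: a local minimum.

local minimum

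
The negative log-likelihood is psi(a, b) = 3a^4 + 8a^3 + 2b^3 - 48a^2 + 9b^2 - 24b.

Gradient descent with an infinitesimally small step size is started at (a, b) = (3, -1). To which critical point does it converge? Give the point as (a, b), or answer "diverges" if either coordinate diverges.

psi is separable, so gradient descent decouples: a follows -∂psi/∂a, b follows -∂psi/∂b.
∂psi/∂a = 12a(a - 2)(a + 4); at a=3 this is 252, so a decreases.
∂psi/∂b = 6(b - 1)(b + 4); at b=-1 this is -36, so b increases.
a converges to its nearest critical value 2 (a local min of the a-part); b converges to 1. The iterate converges to (2, 1).

(2, 1)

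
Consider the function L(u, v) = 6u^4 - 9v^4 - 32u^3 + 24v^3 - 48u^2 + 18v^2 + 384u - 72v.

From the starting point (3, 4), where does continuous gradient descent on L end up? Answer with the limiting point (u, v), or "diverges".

L is separable, so gradient descent decouples: u follows -∂L/∂u, v follows -∂L/∂v.
∂L/∂u = 24(u - 4)(u - 2)(u + 2); at u=3 this is -120, so u increases.
∂L/∂v = -36(v - 2)(v - 1)(v + 1); at v=4 this is -1080, so v increases.
The v-coordinate has no critical point in that direction and runs off to infinity.

diverges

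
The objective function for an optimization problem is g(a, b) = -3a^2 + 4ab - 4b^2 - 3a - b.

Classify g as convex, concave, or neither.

g is quadratic, so its Hessian is the constant matrix H = [[-6, 4], [4, -8]].
det(H) = 32, tr(H) = -14.
det(H) > 0 and tr(H) < 0, so H is negative definite everywhere: concave.

concave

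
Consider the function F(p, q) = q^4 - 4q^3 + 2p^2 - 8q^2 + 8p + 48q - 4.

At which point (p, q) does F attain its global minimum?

F(p,q) separates as A(p) + B(q) − 4, so its minimum is min A + min B − 4.
A'(p) = 4p + 8 vanishes at p ∈ {-2}; B'(q) = 4(q - 3)(q - 2)(q + 2) vanishes at q ∈ {-2, 2, 3}.
Local minima of A (where A''>0): A(-2)=-8. Local minima of B: B(-2)=-80, B(3)=45.
So the global minimum of F is A(-2) + B(-2) − 4 = -8 − 80 − 4 = -92, attained at (-2, -2).

(-2, -2)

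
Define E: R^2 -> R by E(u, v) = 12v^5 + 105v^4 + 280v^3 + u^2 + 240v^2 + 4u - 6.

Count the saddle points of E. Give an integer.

2

E separates as a function of u plus a function of v, so ∇E=0 decouples.
∂E/∂u = 2(u + 2) = 0 at u ∈ {-2}; ∂E/∂v = 60v(v + 1)(v + 2)(v + 4) = 0 at v ∈ {-4, -2, -1, 0}.
The Hessian is diagonal: diag(E_uu, E_vv). Second derivatives: E_uu(-2)=2; E_vv(-4)=-1440, E_vv(-2)=240, E_vv(-1)=-180, E_vv(0)=480.
Saddle points occur where the two diagonal entries have opposite signs: (-2, -4), (-2, -1). Count: 2.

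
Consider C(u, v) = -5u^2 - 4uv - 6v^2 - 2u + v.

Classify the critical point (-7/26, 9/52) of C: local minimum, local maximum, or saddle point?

The Hessian of C is constant: H = [[-10, -4], [-4, -12]].
det(H) = (-10)·(-12) − (-4)² = 104.
det(H) > 0 and tr(H) = -22 < 0, so H is negative definite and the point is a local maximum.

local maximum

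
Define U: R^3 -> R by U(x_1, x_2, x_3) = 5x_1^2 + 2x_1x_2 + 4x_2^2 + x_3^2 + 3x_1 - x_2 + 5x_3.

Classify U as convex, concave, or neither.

U is quadratic, so its Hessian is the constant matrix H = [[10, 2, 0], [2, 8, 0], [0, 0, 2]].
Leading principal minors: 10, 76, 152.
All positive ⇒ H ≻ 0 ⇒ convex.

convex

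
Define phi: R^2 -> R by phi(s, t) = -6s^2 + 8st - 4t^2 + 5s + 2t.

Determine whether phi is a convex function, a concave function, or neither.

concave

phi is quadratic, so its Hessian is the constant matrix H = [[-12, 8], [8, -8]].
det(H) = 32, tr(H) = -20.
det(H) > 0 and tr(H) < 0, so H is negative definite everywhere: concave.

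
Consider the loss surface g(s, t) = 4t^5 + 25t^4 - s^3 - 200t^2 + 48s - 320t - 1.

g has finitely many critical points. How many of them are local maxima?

g separates as a function of s plus a function of t, so ∇g=0 decouples.
∂g/∂s = -3(s - 4)(s + 4) = 0 at s ∈ {-4, 4}; ∂g/∂t = 20(t - 2)(t + 1)(t + 2)(t + 4) = 0 at t ∈ {-4, -2, -1, 2}.
The Hessian is diagonal: diag(g_ss, g_tt). Second derivatives: g_ss(-4)=24, g_ss(4)=-24; g_tt(-4)=-720, g_tt(-2)=160, g_tt(-1)=-180, g_tt(2)=1440.
Local maxima occur where both diagonal entries negative: (4, -4), (4, -1). Count: 2.

2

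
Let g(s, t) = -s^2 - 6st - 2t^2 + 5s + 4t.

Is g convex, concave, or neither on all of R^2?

neither

g is quadratic, so its Hessian is the constant matrix H = [[-2, -6], [-6, -4]].
det(H) = -28, tr(H) = -6.
det(H) < 0, so H is indefinite: neither convex nor concave.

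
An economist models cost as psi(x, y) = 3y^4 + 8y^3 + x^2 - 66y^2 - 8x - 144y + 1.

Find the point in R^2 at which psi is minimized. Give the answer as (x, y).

psi(x,y) separates as P(x) + Q(y) + 1, so its minimum is min P + min Q + 1.
P'(x) = 2x - 8 vanishes at x ∈ {4}; Q'(y) = 12(y - 3)(y + 1)(y + 4) vanishes at y ∈ {-4, -1, 3}.
Local minima of P (where P''>0): P(4)=-16. Local minima of Q: Q(-4)=-224, Q(3)=-567.
So the global minimum of psi is P(4) + Q(3) + 1 = -16 − 567 + 1 = -582, attained at (4, 3).

(4, 3)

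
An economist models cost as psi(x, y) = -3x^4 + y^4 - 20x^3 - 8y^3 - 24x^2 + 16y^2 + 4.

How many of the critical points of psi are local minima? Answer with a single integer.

psi separates as a function of x plus a function of y, so ∇psi=0 decouples.
∂psi/∂x = -12x(x + 1)(x + 4) = 0 at x ∈ {-4, -1, 0}; ∂psi/∂y = 4y(y - 4)(y - 2) = 0 at y ∈ {0, 2, 4}.
The Hessian is diagonal: diag(psi_xx, psi_yy). Second derivatives: psi_xx(-4)=-144, psi_xx(-1)=36, psi_xx(0)=-48; psi_yy(0)=32, psi_yy(2)=-16, psi_yy(4)=32.
Local minima occur where both diagonal entries positive: (-1, 0), (-1, 4). Count: 2.

2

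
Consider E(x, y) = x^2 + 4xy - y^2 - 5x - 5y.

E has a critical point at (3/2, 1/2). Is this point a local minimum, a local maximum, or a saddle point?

saddle point

The Hessian of E is constant: H = [[2, 4], [4, -2]].
det(H) = 2·(-2) − 4² = -20.
Since det(H) < 0, H is indefinite and the critical point is a saddle point.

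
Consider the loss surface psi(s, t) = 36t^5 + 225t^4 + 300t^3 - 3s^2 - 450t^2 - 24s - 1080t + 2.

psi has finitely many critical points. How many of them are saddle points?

2

psi separates as a function of s plus a function of t, so ∇psi=0 decouples.
∂psi/∂s = -6(s + 4) = 0 at s ∈ {-4}; ∂psi/∂t = 180(t - 1)(t + 1)(t + 2)(t + 3) = 0 at t ∈ {-3, -2, -1, 1}.
The Hessian is diagonal: diag(psi_ss, psi_tt). Second derivatives: psi_ss(-4)=-6; psi_tt(-3)=-1440, psi_tt(-2)=540, psi_tt(-1)=-720, psi_tt(1)=4320.
Saddle points occur where the two diagonal entries have opposite signs: (-4, -2), (-4, 1). Count: 2.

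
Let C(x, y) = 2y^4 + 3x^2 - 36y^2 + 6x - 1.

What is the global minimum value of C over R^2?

-166

C(x,y) separates as P(x) + Q(y) − 1, so its minimum is min P + min Q − 1.
P'(x) = 6x + 6 vanishes at x ∈ {-1}; Q'(y) = 8y(y - 3)(y + 3) vanishes at y ∈ {-3, 0, 3}.
Local minima of P (where P''>0): P(-1)=-3. Local minima of Q: Q(-3)=-162, Q(3)=-162.
So the global minimum of C is P(-1) + Q(-3) − 1 = -3 − 162 − 1 = -166, attained at (-1, -3).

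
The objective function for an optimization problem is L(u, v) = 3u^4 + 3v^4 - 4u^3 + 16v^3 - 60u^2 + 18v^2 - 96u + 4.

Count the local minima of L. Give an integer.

L separates as a function of u plus a function of v, so ∇L=0 decouples.
∂L/∂u = 12(u - 4)(u + 1)(u + 2) = 0 at u ∈ {-2, -1, 4}; ∂L/∂v = 12v(v + 1)(v + 3) = 0 at v ∈ {-3, -1, 0}.
The Hessian is diagonal: diag(L_uu, L_vv). Second derivatives: L_uu(-2)=72, L_uu(-1)=-60, L_uu(4)=360; L_vv(-3)=72, L_vv(-1)=-24, L_vv(0)=36.
Local minima occur where both diagonal entries positive: (-2, -3), (-2, 0), (4, -3), (4, 0). Count: 4.

4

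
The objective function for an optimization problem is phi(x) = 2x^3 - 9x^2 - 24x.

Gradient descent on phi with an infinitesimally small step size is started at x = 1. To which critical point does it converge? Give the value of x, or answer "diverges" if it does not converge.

phi'(x) = 6(x - 4)(x + 1), so phi'(1) = -36.
Gradient descent moves in the -phi' direction, i.e. x is increasing.
The nearest critical point in that direction is x = 4, where phi'' = 30 > 0 (a local minimum). The iterate converges there.

4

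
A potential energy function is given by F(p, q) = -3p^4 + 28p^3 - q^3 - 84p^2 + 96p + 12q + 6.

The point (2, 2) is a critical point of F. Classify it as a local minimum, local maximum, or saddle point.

saddle point

The mixed partial ∂²F/∂p∂q is 0, so the Hessian at any point is diag(F_pp, F_qq) = diag(12(-3p^2 + 14p - 14), -6q).
At (2, 2): H = diag(24, -12).
The eigenvalues have opposite signs, so H is indefinite: a saddle point.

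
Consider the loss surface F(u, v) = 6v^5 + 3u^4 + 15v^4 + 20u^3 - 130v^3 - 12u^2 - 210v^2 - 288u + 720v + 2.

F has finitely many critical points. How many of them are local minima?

4

F separates as a function of u plus a function of v, so ∇F=0 decouples.
∂F/∂u = 12(u - 2)(u + 3)(u + 4) = 0 at u ∈ {-4, -3, 2}; ∂F/∂v = 30(v - 3)(v - 1)(v + 2)(v + 4) = 0 at v ∈ {-4, -2, 1, 3}.
The Hessian is diagonal: diag(F_uu, F_vv). Second derivatives: F_uu(-4)=72, F_uu(-3)=-60, F_uu(2)=360; F_vv(-4)=-2100, F_vv(-2)=900, F_vv(1)=-900, F_vv(3)=2100.
Local minima occur where both diagonal entries positive: (-4, -2), (-4, 3), (2, -2), (2, 3). Count: 4.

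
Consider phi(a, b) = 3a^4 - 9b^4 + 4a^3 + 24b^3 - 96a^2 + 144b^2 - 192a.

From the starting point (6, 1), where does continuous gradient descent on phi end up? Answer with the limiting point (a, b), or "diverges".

(4, 0)

phi is separable, so gradient descent decouples: a follows -∂phi/∂a, b follows -∂phi/∂b.
∂phi/∂a = 12(a - 4)(a + 1)(a + 4); at a=6 this is 1680, so a decreases.
∂phi/∂b = -36b(b - 4)(b + 2); at b=1 this is 324, so b decreases.
a converges to its nearest critical value 4 (a local min of the a-part); b converges to 0. The iterate converges to (4, 0).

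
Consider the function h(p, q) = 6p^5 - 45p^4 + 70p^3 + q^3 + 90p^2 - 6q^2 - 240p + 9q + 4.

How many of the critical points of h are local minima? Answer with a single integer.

2

h separates as a function of p plus a function of q, so ∇h=0 decouples.
∂h/∂p = 30(p - 4)(p - 2)(p - 1)(p + 1) = 0 at p ∈ {-1, 1, 2, 4}; ∂h/∂q = 3(q - 3)(q - 1) = 0 at q ∈ {1, 3}.
The Hessian is diagonal: diag(h_pp, h_qq). Second derivatives: h_pp(-1)=-900, h_pp(1)=180, h_pp(2)=-180, h_pp(4)=900; h_qq(1)=-6, h_qq(3)=6.
Local minima occur where both diagonal entries positive: (1, 3), (4, 3). Count: 2.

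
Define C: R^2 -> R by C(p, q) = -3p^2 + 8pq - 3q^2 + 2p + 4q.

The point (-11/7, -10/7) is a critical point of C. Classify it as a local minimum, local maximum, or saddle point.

The Hessian of C is constant: H = [[-6, 8], [8, -6]].
det(H) = (-6)·(-6) − 8² = -28.
Since det(H) < 0, H is indefinite and the critical point is a saddle point.

saddle point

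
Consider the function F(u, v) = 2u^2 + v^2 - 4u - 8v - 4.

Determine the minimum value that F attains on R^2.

F(u,v) separates as P(u) + Q(v) − 4, so its minimum is min P + min Q − 4.
P'(u) = 4u - 4 vanishes at u ∈ {1}; Q'(v) = 2v - 8 vanishes at v ∈ {4}.
Local minima of P (where P''>0): P(1)=-2. Local minima of Q: Q(4)=-16.
So the global minimum of F is P(1) + Q(4) − 4 = -2 − 16 − 4 = -22, attained at (1, 4).

-22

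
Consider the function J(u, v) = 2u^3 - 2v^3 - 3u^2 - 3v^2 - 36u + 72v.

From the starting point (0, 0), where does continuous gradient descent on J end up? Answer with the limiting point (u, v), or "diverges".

(3, -4)

J is separable, so gradient descent decouples: u follows -∂J/∂u, v follows -∂J/∂v.
∂J/∂u = 6(u - 3)(u + 2); at u=0 this is -36, so u increases.
∂J/∂v = -6(v - 3)(v + 4); at v=0 this is 72, so v decreases.
u converges to its nearest critical value 3 (a local min of the u-part); v converges to -4. The iterate converges to (3, -4).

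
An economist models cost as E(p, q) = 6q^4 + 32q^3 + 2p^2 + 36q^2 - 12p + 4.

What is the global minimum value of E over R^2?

-68

E(p,q) separates as A(p) + B(q) + 4, so its minimum is min A + min B + 4.
A'(p) = 4p - 12 vanishes at p ∈ {3}; B'(q) = 24q(q + 1)(q + 3) vanishes at q ∈ {-3, -1, 0}.
Local minima of A (where A''>0): A(3)=-18. Local minima of B: B(-3)=-54, B(0)=0.
So the global minimum of E is A(3) + B(-3) + 4 = -18 − 54 + 4 = -68, attained at (3, -3).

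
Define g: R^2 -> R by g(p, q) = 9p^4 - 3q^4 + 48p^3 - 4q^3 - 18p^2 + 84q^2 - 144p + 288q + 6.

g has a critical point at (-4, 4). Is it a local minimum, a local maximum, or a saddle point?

The mixed partial ∂²g/∂p∂q is 0, so the Hessian at any point is diag(g_pp, g_qq) = diag(36(3p^2 + 8p - 1), 12(-3q^2 - 2q + 14)).
At (-4, 4): H = diag(540, -504).
The eigenvalues have opposite signs, so H is indefinite: a saddle point.

saddle point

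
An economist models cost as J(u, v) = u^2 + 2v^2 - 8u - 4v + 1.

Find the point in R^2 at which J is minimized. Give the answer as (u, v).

(4, 1)

J(u,v) separates as P(u) + Q(v) + 1, so its minimum is min P + min Q + 1.
P'(u) = 2u - 8 vanishes at u ∈ {4}; Q'(v) = 4v - 4 vanishes at v ∈ {1}.
Local minima of P (where P''>0): P(4)=-16. Local minima of Q: Q(1)=-2.
So the global minimum of J is P(4) + Q(1) + 1 = -16 − 2 + 1 = -17, attained at (4, 1).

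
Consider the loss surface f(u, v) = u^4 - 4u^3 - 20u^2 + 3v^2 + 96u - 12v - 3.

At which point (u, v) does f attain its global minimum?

(-3, 2)

f(u,v) separates as P(u) + Q(v) − 3, so its minimum is min P + min Q − 3.
P'(u) = 4(u - 4)(u - 2)(u + 3) vanishes at u ∈ {-3, 2, 4}; Q'(v) = 6v - 12 vanishes at v ∈ {2}.
Local minima of P (where P''>0): P(-3)=-279, P(4)=64. Local minima of Q: Q(2)=-12.
So the global minimum of f is P(-3) + Q(2) − 3 = -279 − 12 − 3 = -294, attained at (-3, 2).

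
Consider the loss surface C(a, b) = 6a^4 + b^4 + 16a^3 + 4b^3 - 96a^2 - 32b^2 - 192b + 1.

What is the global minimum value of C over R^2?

C(a,b) separates as P(a) + Q(b) + 1, so its minimum is min P + min Q + 1.
P'(a) = 24a(a - 2)(a + 4) vanishes at a ∈ {-4, 0, 2}; Q'(b) = 4(b - 4)(b + 3)(b + 4) vanishes at b ∈ {-4, -3, 4}.
Local minima of P (where P''>0): P(-4)=-1024, P(2)=-160. Local minima of Q: Q(-4)=256, Q(4)=-768.
So the global minimum of C is P(-4) + Q(4) + 1 = -1024 − 768 + 1 = -1791, attained at (-4, 4).

-1791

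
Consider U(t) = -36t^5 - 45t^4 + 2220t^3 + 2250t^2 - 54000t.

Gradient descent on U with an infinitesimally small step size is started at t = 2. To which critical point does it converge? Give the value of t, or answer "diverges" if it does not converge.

3

U'(t) = -180(t - 5)(t - 3)(t + 4)(t + 5), so U'(2) = -22680.
Gradient descent moves in the -U' direction, i.e. t is increasing.
The nearest critical point in that direction is t = 3, where U'' = 20160 > 0 (a local minimum). The iterate converges there.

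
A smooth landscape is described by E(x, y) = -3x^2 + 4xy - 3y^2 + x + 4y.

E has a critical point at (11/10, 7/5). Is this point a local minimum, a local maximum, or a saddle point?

The Hessian of E is constant: H = [[-6, 4], [4, -6]].
det(H) = (-6)·(-6) − 4² = 20.
det(H) > 0 and tr(H) = -12 < 0, so H is negative definite and the point is a local maximum.

local maximum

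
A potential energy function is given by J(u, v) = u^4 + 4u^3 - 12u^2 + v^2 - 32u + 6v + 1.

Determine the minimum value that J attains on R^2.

-72

J(u,v) separates as P(u) + Q(v) + 1, so its minimum is min P + min Q + 1.
P'(u) = 4(u - 2)(u + 1)(u + 4) vanishes at u ∈ {-4, -1, 2}; Q'(v) = 2v + 6 vanishes at v ∈ {-3}.
Local minima of P (where P''>0): P(-4)=-64, P(2)=-64. Local minima of Q: Q(-3)=-9.
So the global minimum of J is P(-4) + Q(-3) + 1 = -64 − 9 + 1 = -72, attained at (-4, -3).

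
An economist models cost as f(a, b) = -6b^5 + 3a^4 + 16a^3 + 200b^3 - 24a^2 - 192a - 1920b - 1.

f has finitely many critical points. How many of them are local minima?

4

f separates as a function of a plus a function of b, so ∇f=0 decouples.
∂f/∂a = 12(a - 2)(a + 2)(a + 4) = 0 at a ∈ {-4, -2, 2}; ∂f/∂b = -30(b - 4)(b - 2)(b + 2)(b + 4) = 0 at b ∈ {-4, -2, 2, 4}.
The Hessian is diagonal: diag(f_aa, f_bb). Second derivatives: f_aa(-4)=144, f_aa(-2)=-96, f_aa(2)=288; f_bb(-4)=2880, f_bb(-2)=-1440, f_bb(2)=1440, f_bb(4)=-2880.
Local minima occur where both diagonal entries positive: (-4, -4), (-4, 2), (2, -4), (2, 2). Count: 4.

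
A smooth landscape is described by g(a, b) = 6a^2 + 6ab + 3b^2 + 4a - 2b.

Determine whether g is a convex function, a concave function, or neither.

convex

g is quadratic, so its Hessian is the constant matrix H = [[12, 6], [6, 6]].
det(H) = 36, tr(H) = 18.
det(H) > 0 and tr(H) > 0, so H is positive definite everywhere: convex.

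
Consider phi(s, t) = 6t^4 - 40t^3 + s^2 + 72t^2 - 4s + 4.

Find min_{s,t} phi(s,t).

phi(s,t) separates as P(s) + Q(t) + 4, so its minimum is min P + min Q + 4.
P'(s) = 2s - 4 vanishes at s ∈ {2}; Q'(t) = 24t(t - 3)(t - 2) vanishes at t ∈ {0, 2, 3}.
Local minima of P (where P''>0): P(2)=-4. Local minima of Q: Q(0)=0, Q(3)=54.
So the global minimum of phi is P(2) + Q(0) + 4 = -4 + 0 + 4 = 0, attained at (2, 0).

0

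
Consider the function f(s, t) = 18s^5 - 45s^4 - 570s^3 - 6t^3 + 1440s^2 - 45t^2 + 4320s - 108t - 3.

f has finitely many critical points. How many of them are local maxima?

f separates as a function of s plus a function of t, so ∇f=0 decouples.
∂f/∂s = 90(s - 4)(s - 3)(s + 1)(s + 4) = 0 at s ∈ {-4, -1, 3, 4}; ∂f/∂t = -18(t + 2)(t + 3) = 0 at t ∈ {-3, -2}.
The Hessian is diagonal: diag(f_ss, f_tt). Second derivatives: f_ss(-4)=-15120, f_ss(-1)=5400, f_ss(3)=-2520, f_ss(4)=3600; f_tt(-3)=18, f_tt(-2)=-18.
Local maxima occur where both diagonal entries negative: (-4, -2), (3, -2). Count: 2.

2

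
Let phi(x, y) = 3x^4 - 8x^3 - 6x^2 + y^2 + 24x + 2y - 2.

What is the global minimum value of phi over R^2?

phi(x,y) separates as P(x) + Q(y) − 2, so its minimum is min P + min Q − 2.
P'(x) = 12(x - 2)(x - 1)(x + 1) vanishes at x ∈ {-1, 1, 2}; Q'(y) = 2y + 2 vanishes at y ∈ {-1}.
Local minima of P (where P''>0): P(-1)=-19, P(2)=8. Local minima of Q: Q(-1)=-1.
So the global minimum of phi is P(-1) + Q(-1) − 2 = -19 − 1 − 2 = -22, attained at (-1, -1).

-22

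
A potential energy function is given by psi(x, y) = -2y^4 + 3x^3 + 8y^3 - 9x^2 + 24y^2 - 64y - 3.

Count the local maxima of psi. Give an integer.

2

psi separates as a function of x plus a function of y, so ∇psi=0 decouples.
∂psi/∂x = 9x(x - 2) = 0 at x ∈ {0, 2}; ∂psi/∂y = -8(y - 4)(y - 1)(y + 2) = 0 at y ∈ {-2, 1, 4}.
The Hessian is diagonal: diag(psi_xx, psi_yy). Second derivatives: psi_xx(0)=-18, psi_xx(2)=18; psi_yy(-2)=-144, psi_yy(1)=72, psi_yy(4)=-144.
Local maxima occur where both diagonal entries negative: (0, -2), (0, 4). Count: 2.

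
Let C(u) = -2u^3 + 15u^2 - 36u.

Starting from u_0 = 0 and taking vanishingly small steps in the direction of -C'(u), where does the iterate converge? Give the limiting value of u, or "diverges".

C'(u) = -6(u - 3)(u - 2), so C'(0) = -36.
Gradient descent moves in the -C' direction, i.e. u is increasing.
The nearest critical point in that direction is u = 2, where C'' = 6 > 0 (a local minimum). The iterate converges there.

2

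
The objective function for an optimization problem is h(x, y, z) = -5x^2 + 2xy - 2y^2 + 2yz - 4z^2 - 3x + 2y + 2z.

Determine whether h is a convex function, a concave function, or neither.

concave

h is quadratic, so its Hessian is the constant matrix H = [[-10, 2, 0], [2, -4, 2], [0, 2, -8]].
Leading principal minors: -10, 36, -248.
Signs alternate −, +, − ⇒ H ≺ 0 ⇒ concave.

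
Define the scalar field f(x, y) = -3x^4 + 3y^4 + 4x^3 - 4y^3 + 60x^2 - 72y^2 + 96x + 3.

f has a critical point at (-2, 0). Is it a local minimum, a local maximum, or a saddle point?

The mixed partial ∂²f/∂x∂y is 0, so the Hessian at any point is diag(f_xx, f_yy) = diag(12(-3x^2 + 2x + 10), 12(3y^2 - 2y - 12)).
At (-2, 0): H = diag(-72, -144).
Both eigenvalues are negative, so H is negative definite: a local maximum.

local maximum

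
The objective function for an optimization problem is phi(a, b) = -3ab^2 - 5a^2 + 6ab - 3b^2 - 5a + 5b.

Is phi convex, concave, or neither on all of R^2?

The term -3ab^2 is cubic, so the Hessian is not constant.
∂²phi/∂b² = -6a - 6, which takes both signs as a varies (negative for sufficiently large a). A diagonal entry of the Hessian changing sign means the Hessian is neither positive- nor negative-semidefinite on all of R^2.

neither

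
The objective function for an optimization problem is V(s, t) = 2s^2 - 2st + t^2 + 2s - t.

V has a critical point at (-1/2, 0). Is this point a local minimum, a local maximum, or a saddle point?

The Hessian of V is constant: H = [[4, -2], [-2, 2]].
det(H) = 4·2 − (-2)² = 4.
det(H) > 0 and tr(H) = 6 > 0, so H is positive definite and the point is a local minimum.

local minimum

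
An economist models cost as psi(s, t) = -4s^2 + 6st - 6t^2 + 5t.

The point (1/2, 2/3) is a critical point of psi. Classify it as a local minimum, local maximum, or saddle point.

The Hessian of psi is constant: H = [[-8, 6], [6, -12]].
det(H) = (-8)·(-12) − 6² = 60.
det(H) > 0 and tr(H) = -20 < 0, so H is negative definite and the point is a local maximum.

local maximum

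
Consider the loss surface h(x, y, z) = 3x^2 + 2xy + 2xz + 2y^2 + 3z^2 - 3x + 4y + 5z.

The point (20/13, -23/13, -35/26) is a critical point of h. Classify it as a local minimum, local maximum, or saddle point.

The Hessian is constant: H = [[6, 2, 2], [2, 4, 0], [2, 0, 6]].
Leading principal minors: Δ₁ = 6, Δ₂ = 20, Δ₃ = 104.
All leading minors are positive, so H is positive definite: a local minimum.

local minimum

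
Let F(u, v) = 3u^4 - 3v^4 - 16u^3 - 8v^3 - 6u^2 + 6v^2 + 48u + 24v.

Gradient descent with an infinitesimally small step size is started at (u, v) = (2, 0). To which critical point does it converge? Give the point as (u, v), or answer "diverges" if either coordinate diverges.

F is separable, so gradient descent decouples: u follows -∂F/∂u, v follows -∂F/∂v.
∂F/∂u = 12(u - 4)(u - 1)(u + 1); at u=2 this is -72, so u increases.
∂F/∂v = -12(v - 1)(v + 1)(v + 2); at v=0 this is 24, so v decreases.
u converges to its nearest critical value 4 (a local min of the u-part); v converges to -1. The iterate converges to (4, -1).

(4, -1)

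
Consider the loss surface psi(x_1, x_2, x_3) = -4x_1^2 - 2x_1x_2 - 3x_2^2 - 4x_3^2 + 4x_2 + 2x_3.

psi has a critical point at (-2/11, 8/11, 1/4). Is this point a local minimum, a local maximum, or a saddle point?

The Hessian is constant: H = [[-8, -2, 0], [-2, -6, 0], [0, 0, -8]].
Leading principal minors: Δ₁ = -8, Δ₂ = 44, Δ₃ = -352.
The minors alternate sign starting negative (−, +, −), so H is negative definite: a local maximum.

local maximum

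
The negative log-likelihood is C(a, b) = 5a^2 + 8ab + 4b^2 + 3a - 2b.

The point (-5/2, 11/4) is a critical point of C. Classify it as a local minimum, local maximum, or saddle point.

The Hessian of C is constant: H = [[10, 8], [8, 8]].
det(H) = 10·8 − 8² = 16.
det(H) > 0 and tr(H) = 18 > 0, so H is positive definite and the point is a local minimum.

local minimum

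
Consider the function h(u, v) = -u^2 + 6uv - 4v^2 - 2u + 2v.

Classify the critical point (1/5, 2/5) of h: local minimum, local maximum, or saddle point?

The Hessian of h is constant: H = [[-2, 6], [6, -8]].
det(H) = (-2)·(-8) − 6² = -20.
Since det(H) < 0, H is indefinite and the critical point is a saddle point.

saddle point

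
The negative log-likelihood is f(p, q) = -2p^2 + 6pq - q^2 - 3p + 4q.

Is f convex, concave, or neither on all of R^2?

neither

f is quadratic, so its Hessian is the constant matrix H = [[-4, 6], [6, -2]].
det(H) = -28, tr(H) = -6.
det(H) < 0, so H is indefinite: neither convex nor concave.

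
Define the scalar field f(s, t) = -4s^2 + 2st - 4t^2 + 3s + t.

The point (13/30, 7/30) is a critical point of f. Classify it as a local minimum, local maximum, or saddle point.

The Hessian of f is constant: H = [[-8, 2], [2, -8]].
det(H) = (-8)·(-8) − 2² = 60.
det(H) > 0 and tr(H) = -16 < 0, so H is negative definite and the point is a local maximum.

local maximum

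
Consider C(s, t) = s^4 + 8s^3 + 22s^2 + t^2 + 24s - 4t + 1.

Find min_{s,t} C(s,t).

-12

C(s,t) separates as P(s) + Q(t) + 1, so its minimum is min P + min Q + 1.
P'(s) = 4(s + 1)(s + 2)(s + 3) vanishes at s ∈ {-3, -2, -1}; Q'(t) = 2(t - 2) vanishes at t ∈ {2}.
Local minima of P (where P''>0): P(-3)=-9, P(-1)=-9. Local minima of Q: Q(2)=-4.
So the global minimum of C is P(-3) + Q(2) + 1 = -9 − 4 + 1 = -12, attained at (-3, 2).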